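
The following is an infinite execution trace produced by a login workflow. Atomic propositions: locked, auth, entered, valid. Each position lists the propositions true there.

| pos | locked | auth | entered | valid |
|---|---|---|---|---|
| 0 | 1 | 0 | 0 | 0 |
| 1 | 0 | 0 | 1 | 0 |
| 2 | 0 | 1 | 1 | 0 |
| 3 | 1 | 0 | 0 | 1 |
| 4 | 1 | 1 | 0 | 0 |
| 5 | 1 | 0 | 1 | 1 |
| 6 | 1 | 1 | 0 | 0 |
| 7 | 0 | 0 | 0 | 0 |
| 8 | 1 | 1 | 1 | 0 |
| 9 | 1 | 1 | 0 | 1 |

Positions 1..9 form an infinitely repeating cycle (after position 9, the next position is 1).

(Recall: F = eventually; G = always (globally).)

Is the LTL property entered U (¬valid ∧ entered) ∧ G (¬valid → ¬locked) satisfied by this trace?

Violated

Walking from position 0: at position 0, ¬valid ∧ entered has not yet held and entered fails, so entered U (¬valid ∧ entered) is false.
¬valid → ¬locked must hold at every position from 0 onward. It fails at position 0, so G (¬valid → ¬locked) is false.
Positions where ¬valid holds: 0, 1, 2, 4, 6, 7, 8.
Check ¬locked at each: 0→fails, 1→ok, 2→ok, 4→fails, 6→fails, 7→ok, 8→fails.
At position 0: entered U (¬valid ∧ entered) is false; G (¬valid → ¬locked) is false; so entered U (¬valid ∧ entered) ∧ G (¬valid → ¬locked) is false.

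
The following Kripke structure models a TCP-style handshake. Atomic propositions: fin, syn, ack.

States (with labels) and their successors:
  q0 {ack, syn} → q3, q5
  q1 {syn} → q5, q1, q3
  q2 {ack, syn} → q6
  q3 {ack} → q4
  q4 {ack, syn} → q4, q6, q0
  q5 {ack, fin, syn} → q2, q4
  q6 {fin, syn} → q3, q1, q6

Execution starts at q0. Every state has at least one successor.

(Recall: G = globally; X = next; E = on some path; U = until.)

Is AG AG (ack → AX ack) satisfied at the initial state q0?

States satisfying AG (ack → AX ack): ∅.
States satisfying AG AG (ack → AX ack): ∅.
q0 is reachable from q0 and violates AG (ack → AX ack), so AG fails at q0.
q0 ∉ Sat(AG AG (ack → AX ack)).

Violated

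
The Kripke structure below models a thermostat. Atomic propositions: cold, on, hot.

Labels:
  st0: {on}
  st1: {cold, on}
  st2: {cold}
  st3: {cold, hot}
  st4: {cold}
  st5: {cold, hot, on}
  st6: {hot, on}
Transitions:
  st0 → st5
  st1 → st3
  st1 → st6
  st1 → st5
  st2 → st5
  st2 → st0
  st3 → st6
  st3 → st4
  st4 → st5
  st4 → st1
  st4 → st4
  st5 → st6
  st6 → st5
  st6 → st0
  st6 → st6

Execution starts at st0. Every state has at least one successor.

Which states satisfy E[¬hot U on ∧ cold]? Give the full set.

States satisfying ¬hot: {st0, st1, st2, st4}.
States satisfying on ∧ cold: {st1, st5}.
States satisfying E[¬hot U on ∧ cold]: {st0, st1, st2, st4, st5}.

{st0, st1, st2, st4, st5}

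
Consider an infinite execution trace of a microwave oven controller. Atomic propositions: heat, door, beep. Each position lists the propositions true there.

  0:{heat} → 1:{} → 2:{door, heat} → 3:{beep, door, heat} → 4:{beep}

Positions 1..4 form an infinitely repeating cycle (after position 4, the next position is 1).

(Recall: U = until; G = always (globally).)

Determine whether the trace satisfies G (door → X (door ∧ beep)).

door → X (door ∧ beep) must hold at every position from 0 onward. It fails at position 3, so G (door → X (door ∧ beep)) is false.
Positions where door holds: 2, 3.
Check X (door ∧ beep) at each: 2→ok, 3→fails.

No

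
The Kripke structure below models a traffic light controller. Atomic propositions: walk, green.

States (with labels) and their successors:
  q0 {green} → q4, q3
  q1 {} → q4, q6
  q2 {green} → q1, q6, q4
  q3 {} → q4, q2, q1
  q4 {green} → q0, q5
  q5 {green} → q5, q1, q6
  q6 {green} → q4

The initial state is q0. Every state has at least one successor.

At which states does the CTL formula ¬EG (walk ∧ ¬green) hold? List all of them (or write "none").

{q0, q1, q2, q3, q4, q5, q6}

States satisfying walk ∧ ¬green: ∅.
States satisfying EG (walk ∧ ¬green): ∅.
States satisfying ¬EG (walk ∧ ¬green): {q0, q1, q2, q3, q4, q5, q6}.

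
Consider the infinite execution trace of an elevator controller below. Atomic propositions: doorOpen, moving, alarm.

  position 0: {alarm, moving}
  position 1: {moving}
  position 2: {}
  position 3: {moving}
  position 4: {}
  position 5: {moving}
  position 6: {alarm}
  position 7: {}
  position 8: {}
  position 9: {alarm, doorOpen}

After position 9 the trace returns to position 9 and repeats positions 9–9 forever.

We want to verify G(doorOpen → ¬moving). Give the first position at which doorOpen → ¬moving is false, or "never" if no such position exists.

doorOpen → ¬moving holds at every position 0..9, and those are all the positions the trace ever visits, so the invariant G(doorOpen → ¬moving) is never violated.

never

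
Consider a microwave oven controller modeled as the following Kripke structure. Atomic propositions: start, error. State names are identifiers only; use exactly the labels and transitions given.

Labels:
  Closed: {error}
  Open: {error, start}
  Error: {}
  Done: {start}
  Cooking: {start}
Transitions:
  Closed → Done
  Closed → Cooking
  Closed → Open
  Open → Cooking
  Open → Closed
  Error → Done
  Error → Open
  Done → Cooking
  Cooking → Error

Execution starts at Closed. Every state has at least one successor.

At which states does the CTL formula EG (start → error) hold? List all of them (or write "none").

States satisfying start → error: {Closed, Open, Error}.
States satisfying EG (start → error): {Closed, Open, Error}.

{Closed, Open, Error}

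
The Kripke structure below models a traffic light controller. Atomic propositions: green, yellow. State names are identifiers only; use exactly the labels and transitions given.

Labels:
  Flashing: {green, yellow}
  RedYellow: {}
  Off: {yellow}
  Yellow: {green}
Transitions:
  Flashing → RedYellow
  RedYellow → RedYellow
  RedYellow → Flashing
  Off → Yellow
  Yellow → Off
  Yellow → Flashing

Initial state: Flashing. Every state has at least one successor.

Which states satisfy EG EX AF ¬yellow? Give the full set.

States satisfying EX AF ¬yellow: {Flashing, RedYellow, Off, Yellow}.
States satisfying EG EX AF ¬yellow: {Flashing, RedYellow, Off, Yellow}.

{Flashing, RedYellow, Off, Yellow}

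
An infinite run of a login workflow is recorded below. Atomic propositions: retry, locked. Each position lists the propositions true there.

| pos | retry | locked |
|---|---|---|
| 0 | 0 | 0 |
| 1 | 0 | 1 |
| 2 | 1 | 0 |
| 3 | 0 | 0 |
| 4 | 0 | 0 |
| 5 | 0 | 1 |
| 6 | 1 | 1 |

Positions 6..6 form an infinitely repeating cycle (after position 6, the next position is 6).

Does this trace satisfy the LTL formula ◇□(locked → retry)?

□(locked → retry) holds at position 6, which is reachable from 0, so ◇□(locked → retry) holds.

Holds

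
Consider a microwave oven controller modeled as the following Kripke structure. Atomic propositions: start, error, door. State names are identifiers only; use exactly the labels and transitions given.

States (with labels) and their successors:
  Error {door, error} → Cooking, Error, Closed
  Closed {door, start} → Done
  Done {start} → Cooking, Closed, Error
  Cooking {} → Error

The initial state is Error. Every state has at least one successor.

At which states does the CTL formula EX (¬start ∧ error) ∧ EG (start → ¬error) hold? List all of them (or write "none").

States satisfying ¬start ∧ error: {Error}.
States satisfying EX (¬start ∧ error): {Error, Done, Cooking}.
States satisfying start → ¬error: {Error, Closed, Done, Cooking}.
States satisfying EG (start → ¬error): {Error, Closed, Done, Cooking}.
States satisfying EX (¬start ∧ error) ∧ EG (start → ¬error): {Error, Done, Cooking}.

{Error, Done, Cooking}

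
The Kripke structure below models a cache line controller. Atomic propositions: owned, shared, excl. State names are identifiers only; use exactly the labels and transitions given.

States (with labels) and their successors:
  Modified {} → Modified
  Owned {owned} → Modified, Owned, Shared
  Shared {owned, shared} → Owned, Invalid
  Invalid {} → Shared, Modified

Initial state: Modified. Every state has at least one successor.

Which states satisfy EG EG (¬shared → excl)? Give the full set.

none

States satisfying EG (¬shared → excl): ∅.
States satisfying EG EG (¬shared → excl): ∅.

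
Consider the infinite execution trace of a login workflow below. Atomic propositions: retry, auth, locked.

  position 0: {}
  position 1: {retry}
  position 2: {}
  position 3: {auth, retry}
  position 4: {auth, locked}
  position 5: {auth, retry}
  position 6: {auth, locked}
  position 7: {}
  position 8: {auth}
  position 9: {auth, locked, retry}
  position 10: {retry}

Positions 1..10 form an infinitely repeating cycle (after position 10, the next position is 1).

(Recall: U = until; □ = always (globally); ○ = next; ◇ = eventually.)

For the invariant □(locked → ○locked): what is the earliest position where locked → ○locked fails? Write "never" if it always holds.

4

Check locked → ○locked at each position in order: 0 ✓, 1 ✓, 2 ✓, 3 ✓.
At position 4 the labels are {auth, locked} and the next position 5 has {auth, retry}, so locked → ○locked is false there. This is the first violation.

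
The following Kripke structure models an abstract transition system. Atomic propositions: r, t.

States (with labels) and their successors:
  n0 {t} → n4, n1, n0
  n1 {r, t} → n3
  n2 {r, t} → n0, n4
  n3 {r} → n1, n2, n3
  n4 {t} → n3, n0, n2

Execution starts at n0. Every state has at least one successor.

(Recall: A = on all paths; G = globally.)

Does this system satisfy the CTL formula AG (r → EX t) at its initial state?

States satisfying r → EX t: {n0, n2, n3, n4}.
States satisfying AG (r → EX t): ∅.
n1 is reachable from n0 and violates r → EX t, so AG fails at n0.
n0 ∉ Sat(AG (r → EX t)).

No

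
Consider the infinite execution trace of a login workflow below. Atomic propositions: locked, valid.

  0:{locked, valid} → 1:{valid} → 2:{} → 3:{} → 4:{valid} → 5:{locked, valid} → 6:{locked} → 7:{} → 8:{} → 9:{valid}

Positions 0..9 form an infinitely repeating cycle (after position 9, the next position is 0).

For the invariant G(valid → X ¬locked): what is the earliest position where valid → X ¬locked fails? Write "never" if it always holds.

4

Check valid → X ¬locked at each position in order: 0 ✓, 1 ✓, 2 ✓, 3 ✓.
At position 4 the labels are {valid} and the next position 5 has {locked, valid}, so valid → X ¬locked is false there. This is the first violation.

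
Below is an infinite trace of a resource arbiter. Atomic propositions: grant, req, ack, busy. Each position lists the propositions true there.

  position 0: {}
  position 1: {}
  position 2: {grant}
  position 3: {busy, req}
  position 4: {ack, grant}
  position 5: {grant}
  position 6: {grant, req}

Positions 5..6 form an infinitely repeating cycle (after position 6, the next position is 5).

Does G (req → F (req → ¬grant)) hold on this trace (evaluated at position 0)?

Yes

req → F (req → ¬grant) holds at every position 0..6, and those are all positions ever visited, so G (req → F (req → ¬grant)) holds.
Positions where req holds: 3, 6.
Check F (req → ¬grant) at each: 3→ok, 6→ok.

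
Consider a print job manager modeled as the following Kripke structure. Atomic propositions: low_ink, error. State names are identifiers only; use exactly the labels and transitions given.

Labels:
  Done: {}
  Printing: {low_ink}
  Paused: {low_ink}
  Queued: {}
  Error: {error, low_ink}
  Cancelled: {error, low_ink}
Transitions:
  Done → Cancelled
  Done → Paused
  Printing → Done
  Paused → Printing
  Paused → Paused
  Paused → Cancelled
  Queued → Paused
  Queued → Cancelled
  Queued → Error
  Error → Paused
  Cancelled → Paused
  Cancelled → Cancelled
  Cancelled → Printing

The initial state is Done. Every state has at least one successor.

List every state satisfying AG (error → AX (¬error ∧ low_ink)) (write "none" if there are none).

none

States satisfying error → AX (¬error ∧ low_ink): {Done, Printing, Paused, Queued, Error}.
States satisfying AG (error → AX (¬error ∧ low_ink)): ∅.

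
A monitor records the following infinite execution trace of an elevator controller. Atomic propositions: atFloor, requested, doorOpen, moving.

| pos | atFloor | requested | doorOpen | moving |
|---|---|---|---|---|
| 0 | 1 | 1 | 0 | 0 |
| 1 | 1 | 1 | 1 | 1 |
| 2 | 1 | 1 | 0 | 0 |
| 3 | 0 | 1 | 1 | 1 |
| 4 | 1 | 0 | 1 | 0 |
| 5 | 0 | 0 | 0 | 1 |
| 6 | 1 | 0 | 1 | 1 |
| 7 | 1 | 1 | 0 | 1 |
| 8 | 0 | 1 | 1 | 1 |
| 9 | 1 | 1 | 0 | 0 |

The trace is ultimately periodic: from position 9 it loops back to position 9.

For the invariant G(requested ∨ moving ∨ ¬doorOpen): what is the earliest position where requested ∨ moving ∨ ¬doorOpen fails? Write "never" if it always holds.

4

Check requested ∨ moving ∨ ¬doorOpen at each position in order: 0 ✓, 1 ✓, 2 ✓, 3 ✓.
At position 4 the labels are {atFloor, doorOpen}, so requested ∨ moving ∨ ¬doorOpen is false there. This is the first violation.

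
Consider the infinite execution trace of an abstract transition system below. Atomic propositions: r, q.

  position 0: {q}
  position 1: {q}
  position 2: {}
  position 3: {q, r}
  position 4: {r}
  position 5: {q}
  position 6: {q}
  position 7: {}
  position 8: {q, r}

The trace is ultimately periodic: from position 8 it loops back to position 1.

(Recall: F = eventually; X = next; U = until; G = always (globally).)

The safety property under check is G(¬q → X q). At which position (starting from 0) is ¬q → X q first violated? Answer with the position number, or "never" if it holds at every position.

¬q → X q holds at every position 0..8, and those are all the positions the trace ever visits, so the invariant G(¬q → X q) is never violated.

never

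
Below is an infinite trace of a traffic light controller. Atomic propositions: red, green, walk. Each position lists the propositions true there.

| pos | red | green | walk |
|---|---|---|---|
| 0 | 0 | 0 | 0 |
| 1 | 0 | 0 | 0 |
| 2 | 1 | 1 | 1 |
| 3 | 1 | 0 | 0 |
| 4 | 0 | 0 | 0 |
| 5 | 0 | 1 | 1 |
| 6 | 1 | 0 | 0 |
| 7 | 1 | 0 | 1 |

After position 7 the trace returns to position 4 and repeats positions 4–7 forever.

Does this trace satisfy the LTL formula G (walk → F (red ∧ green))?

Does not hold

walk → F (red ∧ green) must hold at every position from 0 onward. It fails at position 5, so G (walk → F (red ∧ green)) is false.
Positions where walk holds: 2, 5, 7.
Check F (red ∧ green) at each: 2→ok, 5→fails, 7→fails.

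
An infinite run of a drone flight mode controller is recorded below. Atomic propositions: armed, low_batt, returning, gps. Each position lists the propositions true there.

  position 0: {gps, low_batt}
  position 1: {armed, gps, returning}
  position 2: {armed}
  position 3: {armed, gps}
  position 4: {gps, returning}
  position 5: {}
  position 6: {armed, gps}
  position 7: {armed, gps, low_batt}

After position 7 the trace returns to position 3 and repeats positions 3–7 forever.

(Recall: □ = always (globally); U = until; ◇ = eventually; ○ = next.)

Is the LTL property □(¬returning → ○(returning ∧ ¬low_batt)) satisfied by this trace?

¬returning → ○(returning ∧ ¬low_batt) must hold at every position from 0 onward. It fails at position 2, so □(¬returning → ○(returning ∧ ¬low_batt)) is false.
Positions where ¬returning holds: 0, 2, 3, 5, 6, 7.
Check ○(returning ∧ ¬low_batt) at each: 0→ok, 2→fails, 3→ok, 5→fails, 6→fails, 7→fails.

Violated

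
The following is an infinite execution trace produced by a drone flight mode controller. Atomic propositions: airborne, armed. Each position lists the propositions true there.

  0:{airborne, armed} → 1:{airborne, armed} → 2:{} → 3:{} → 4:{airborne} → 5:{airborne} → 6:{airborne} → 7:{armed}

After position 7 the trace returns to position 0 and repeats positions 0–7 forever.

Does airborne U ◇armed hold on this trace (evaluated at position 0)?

Walking from position 0: ◇armed first holds at position 0, and airborne holds at every earlier position along the way, so airborne U ◇armed holds.

Holds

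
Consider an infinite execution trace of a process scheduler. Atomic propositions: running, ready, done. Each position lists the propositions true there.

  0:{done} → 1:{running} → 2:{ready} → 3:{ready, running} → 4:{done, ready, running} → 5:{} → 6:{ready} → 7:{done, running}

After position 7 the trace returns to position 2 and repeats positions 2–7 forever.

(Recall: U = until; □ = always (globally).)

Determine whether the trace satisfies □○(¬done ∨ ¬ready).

○(¬done ∨ ¬ready) must hold at every position from 0 onward. It fails at position 3, so □○(¬done ∨ ¬ready) is false.

No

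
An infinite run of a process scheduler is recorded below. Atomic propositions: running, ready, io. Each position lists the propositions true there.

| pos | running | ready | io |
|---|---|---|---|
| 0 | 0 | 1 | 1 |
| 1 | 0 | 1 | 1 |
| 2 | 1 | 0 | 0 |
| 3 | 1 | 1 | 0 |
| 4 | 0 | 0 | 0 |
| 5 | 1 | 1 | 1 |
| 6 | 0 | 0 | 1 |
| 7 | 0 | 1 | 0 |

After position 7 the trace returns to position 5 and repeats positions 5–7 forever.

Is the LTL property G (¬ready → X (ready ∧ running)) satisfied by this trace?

No

¬ready → X (ready ∧ running) must hold at every position from 0 onward. It fails at position 6, so G (¬ready → X (ready ∧ running)) is false.
Positions where ¬ready holds: 2, 4, 6.
Check X (ready ∧ running) at each: 2→ok, 4→ok, 6→fails.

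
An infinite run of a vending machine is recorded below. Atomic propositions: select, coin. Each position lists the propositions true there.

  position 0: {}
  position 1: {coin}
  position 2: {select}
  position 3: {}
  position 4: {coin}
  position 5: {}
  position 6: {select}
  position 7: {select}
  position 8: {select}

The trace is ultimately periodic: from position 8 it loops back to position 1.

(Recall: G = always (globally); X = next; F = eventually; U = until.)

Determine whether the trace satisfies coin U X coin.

Satisfied

Walking from position 0: X coin first holds at position 0, and coin holds at every earlier position along the way, so coin U X coin holds.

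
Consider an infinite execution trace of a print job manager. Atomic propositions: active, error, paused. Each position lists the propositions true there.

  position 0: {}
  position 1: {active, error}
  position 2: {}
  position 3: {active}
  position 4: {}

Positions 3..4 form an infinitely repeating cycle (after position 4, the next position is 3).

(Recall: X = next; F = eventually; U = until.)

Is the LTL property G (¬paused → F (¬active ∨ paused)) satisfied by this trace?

¬paused → F (¬active ∨ paused) holds at every position 0..4, and those are all positions ever visited, so G (¬paused → F (¬active ∨ paused)) holds.
Positions where ¬paused holds: 0, 1, 2, 3, 4.
Check F (¬active ∨ paused) at each: 0→ok, 1→ok, 2→ok, 3→ok, 4→ok.

Holds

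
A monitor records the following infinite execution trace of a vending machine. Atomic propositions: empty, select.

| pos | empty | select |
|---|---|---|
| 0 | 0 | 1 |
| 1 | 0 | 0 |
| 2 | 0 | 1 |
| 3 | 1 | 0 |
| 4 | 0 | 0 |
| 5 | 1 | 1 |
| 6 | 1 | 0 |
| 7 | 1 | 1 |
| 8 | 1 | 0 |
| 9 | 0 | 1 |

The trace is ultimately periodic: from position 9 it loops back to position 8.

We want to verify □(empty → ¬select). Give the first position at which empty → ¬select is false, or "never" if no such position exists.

Check empty → ¬select at each position in order: 0 ✓, 1 ✓, 2 ✓, 3 ✓, 4 ✓.
At position 5 the labels are {empty, select}, so empty → ¬select is false there. This is the first violation.

5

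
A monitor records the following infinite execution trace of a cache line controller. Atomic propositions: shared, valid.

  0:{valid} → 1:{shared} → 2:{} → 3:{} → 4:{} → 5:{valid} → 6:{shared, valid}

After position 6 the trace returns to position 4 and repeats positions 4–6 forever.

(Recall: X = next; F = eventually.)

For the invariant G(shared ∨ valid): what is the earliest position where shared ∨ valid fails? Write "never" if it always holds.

2

Check shared ∨ valid at each position in order: 0 ✓, 1 ✓.
At position 2 the labels are {}, so shared ∨ valid is false there. This is the first violation.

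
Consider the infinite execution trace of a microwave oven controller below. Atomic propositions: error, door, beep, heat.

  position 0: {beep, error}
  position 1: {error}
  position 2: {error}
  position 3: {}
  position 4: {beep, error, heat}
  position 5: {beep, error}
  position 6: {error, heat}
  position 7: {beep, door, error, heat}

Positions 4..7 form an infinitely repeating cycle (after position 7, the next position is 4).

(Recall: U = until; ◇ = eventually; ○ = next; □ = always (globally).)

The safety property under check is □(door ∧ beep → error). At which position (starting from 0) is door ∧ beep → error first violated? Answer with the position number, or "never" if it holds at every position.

door ∧ beep → error holds at every position 0..7, and those are all the positions the trace ever visits, so the invariant □(door ∧ beep → error) is never violated.

never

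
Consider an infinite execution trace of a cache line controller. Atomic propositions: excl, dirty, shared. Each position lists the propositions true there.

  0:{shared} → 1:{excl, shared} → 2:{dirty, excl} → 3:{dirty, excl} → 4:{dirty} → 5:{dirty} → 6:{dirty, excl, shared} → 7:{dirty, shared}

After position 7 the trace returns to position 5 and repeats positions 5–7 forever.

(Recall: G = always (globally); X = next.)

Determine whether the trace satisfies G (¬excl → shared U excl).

¬excl → shared U excl must hold at every position from 0 onward. It fails at position 4, so G (¬excl → shared U excl) is false.
Positions where ¬excl holds: 0, 4, 5, 7.
Check shared U excl at each: 0→ok, 4→fails, 5→fails, 7→fails.

Violated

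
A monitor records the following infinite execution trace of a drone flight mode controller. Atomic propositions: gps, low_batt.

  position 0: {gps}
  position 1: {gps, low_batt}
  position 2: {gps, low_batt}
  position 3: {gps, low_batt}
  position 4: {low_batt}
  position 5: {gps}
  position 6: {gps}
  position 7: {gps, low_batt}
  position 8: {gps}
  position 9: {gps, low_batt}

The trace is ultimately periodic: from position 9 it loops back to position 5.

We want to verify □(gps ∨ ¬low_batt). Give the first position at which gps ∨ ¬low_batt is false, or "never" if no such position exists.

Check gps ∨ ¬low_batt at each position in order: 0 ✓, 1 ✓, 2 ✓, 3 ✓.
At position 4 the labels are {low_batt}, so gps ∨ ¬low_batt is false there. This is the first violation.

4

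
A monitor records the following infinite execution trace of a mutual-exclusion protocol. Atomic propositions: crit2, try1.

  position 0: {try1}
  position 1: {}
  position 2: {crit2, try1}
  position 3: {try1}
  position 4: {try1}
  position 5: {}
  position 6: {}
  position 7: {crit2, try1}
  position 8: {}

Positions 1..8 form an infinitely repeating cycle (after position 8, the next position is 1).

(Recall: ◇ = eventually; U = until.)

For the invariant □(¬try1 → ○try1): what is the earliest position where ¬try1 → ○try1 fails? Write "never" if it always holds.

5

Check ¬try1 → ○try1 at each position in order: 0 ✓, 1 ✓, 2 ✓, 3 ✓, 4 ✓.
At position 5 the labels are {} and the next position 6 has {}, so ¬try1 → ○try1 is false there. This is the first violation.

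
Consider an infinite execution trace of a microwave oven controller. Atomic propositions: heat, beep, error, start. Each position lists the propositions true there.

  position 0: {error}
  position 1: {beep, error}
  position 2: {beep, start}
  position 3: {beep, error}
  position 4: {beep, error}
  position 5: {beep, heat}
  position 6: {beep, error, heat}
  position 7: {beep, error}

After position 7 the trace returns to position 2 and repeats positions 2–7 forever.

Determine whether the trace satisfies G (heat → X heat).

Violated

heat → X heat must hold at every position from 0 onward. It fails at position 6, so G (heat → X heat) is false.
Positions where heat holds: 5, 6.
Check X heat at each: 5→ok, 6→fails.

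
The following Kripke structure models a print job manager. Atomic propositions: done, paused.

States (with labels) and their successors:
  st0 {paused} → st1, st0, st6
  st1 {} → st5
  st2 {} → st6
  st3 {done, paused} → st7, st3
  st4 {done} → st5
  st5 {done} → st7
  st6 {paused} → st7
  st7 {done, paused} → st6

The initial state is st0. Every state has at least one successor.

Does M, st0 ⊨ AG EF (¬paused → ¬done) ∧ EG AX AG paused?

Does not hold

States satisfying EF (¬paused → ¬done): {st0, st1, st2, st3, st4, st5, st6, st7}.
States satisfying AG EF (¬paused → ¬done): {st0, st1, st2, st3, st4, st5, st6, st7}.
States satisfying AX AG paused: {st2, st3, st5, st6, st7}.
States satisfying EG AX AG paused: {st2, st3, st5, st6, st7}.
States satisfying AG EF (¬paused → ¬done) ∧ EG AX AG paused: {st2, st3, st5, st6, st7}.
st0 ∉ Sat(AG EF (¬paused → ¬done) ∧ EG AX AG paused).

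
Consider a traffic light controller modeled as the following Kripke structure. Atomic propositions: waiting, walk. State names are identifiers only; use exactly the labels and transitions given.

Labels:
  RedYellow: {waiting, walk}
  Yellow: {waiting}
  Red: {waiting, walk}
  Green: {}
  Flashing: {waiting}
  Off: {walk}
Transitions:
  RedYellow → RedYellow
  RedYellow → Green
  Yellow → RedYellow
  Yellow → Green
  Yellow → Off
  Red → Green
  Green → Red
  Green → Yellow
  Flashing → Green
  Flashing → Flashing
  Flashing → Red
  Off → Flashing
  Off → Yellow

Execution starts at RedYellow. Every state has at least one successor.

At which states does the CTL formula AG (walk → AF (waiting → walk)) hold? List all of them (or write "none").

States satisfying walk → AF (waiting → walk): {RedYellow, Yellow, Red, Green, Flashing, Off}.
States satisfying AG (walk → AF (waiting → walk)): {RedYellow, Yellow, Red, Green, Flashing, Off}.

{RedYellow, Yellow, Red, Green, Flashing, Off}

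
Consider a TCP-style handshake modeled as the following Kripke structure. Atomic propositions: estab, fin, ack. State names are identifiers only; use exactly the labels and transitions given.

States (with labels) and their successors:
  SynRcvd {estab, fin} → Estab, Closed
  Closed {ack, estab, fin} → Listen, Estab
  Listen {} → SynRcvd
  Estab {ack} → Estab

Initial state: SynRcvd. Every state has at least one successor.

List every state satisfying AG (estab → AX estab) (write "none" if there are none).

States satisfying estab → AX estab: {Listen, Estab}.
States satisfying AG (estab → AX estab): {Estab}.

{Estab}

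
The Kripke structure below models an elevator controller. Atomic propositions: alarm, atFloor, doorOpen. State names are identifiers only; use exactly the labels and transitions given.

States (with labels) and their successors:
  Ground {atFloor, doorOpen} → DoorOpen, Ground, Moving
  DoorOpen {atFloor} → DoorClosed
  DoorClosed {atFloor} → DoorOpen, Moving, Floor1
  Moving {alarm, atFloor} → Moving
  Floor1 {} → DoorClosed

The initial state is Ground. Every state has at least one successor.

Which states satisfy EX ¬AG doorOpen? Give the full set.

States satisfying ¬AG doorOpen: {Ground, DoorOpen, DoorClosed, Moving, Floor1}.
States satisfying EX ¬AG doorOpen: {Ground, DoorOpen, DoorClosed, Moving, Floor1}.

{Ground, DoorOpen, DoorClosed, Moving, Floor1}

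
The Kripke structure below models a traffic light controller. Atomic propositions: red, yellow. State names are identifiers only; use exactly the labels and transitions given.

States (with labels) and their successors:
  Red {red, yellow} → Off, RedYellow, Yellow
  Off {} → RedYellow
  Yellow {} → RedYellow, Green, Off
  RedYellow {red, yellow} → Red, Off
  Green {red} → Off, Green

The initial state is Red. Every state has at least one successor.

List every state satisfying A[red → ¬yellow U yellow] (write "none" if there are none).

{Red, Off, RedYellow}

States satisfying red → ¬yellow: {Off, Yellow, Green}.
States satisfying yellow: {Red, RedYellow}.
States satisfying A[red → ¬yellow U yellow]: {Red, Off, RedYellow}.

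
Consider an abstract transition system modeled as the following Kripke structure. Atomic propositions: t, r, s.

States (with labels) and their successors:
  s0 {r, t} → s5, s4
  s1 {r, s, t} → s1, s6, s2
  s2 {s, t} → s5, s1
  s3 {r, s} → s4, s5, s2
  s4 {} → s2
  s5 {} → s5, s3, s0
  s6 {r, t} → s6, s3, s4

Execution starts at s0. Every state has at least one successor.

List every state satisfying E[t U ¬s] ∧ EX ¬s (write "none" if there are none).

{s0, s1, s2, s5, s6}

States satisfying t: {s0, s1, s2, s6}.
States satisfying ¬s: {s0, s4, s5, s6}.
States satisfying E[t U ¬s]: {s0, s1, s2, s4, s5, s6}.
States satisfying EX ¬s: {s0, s1, s2, s3, s5, s6}.
States satisfying E[t U ¬s] ∧ EX ¬s: {s0, s1, s2, s5, s6}.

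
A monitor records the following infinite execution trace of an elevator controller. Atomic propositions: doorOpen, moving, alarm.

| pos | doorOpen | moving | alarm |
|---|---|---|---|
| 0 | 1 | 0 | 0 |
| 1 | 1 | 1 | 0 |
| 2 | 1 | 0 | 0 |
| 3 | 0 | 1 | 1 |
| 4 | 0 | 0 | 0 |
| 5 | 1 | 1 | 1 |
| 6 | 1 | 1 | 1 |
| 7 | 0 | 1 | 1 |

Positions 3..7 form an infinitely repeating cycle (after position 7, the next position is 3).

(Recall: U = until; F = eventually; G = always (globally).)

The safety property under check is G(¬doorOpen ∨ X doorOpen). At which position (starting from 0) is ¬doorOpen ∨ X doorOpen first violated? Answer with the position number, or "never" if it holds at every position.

2

Check ¬doorOpen ∨ X doorOpen at each position in order: 0 ✓, 1 ✓.
At position 2 the labels are {doorOpen} and the next position 3 has {alarm, moving}, so ¬doorOpen ∨ X doorOpen is false there. This is the first violation.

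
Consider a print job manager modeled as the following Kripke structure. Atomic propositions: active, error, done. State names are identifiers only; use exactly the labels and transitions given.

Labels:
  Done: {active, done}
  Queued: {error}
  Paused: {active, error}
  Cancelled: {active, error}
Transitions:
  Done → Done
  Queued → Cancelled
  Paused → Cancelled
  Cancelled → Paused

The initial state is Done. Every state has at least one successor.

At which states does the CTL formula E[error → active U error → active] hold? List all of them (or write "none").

States satisfying error → active: {Done, Paused, Cancelled}.
States satisfying E[error → active U error → active]: {Done, Paused, Cancelled}.

{Done, Paused, Cancelled}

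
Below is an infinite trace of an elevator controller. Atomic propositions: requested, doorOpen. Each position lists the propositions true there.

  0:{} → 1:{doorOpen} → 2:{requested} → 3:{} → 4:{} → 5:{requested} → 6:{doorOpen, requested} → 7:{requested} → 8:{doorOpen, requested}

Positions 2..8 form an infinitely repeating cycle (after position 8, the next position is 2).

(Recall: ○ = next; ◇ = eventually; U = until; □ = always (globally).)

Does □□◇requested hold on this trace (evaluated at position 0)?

□◇requested holds at every position 0..8, and those are all positions ever visited, so □□◇requested holds.

Satisfied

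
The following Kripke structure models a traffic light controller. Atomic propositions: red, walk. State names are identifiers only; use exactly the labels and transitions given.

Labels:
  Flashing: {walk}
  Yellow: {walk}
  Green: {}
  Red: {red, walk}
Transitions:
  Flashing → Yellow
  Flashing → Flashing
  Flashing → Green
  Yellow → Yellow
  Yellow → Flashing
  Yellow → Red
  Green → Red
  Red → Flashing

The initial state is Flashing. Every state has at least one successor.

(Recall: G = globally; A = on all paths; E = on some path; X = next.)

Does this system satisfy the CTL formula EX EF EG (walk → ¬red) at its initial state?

Satisfied

States satisfying EF EG (walk → ¬red): {Flashing, Yellow, Green, Red}.
States satisfying EX EF EG (walk → ¬red): {Flashing, Yellow, Green, Red}.
Flashing ∈ Sat(EX EF EG (walk → ¬red)).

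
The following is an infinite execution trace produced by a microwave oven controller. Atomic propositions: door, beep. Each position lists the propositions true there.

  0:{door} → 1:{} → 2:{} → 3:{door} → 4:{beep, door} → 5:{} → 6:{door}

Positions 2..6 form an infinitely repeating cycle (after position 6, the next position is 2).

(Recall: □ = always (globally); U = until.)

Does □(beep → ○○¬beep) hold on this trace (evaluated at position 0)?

Yes

beep → ○○¬beep holds at every position 0..6, and those are all positions ever visited, so □(beep → ○○¬beep) holds.
Positions where beep holds: 4.
Check ○○¬beep at each: 4→ok.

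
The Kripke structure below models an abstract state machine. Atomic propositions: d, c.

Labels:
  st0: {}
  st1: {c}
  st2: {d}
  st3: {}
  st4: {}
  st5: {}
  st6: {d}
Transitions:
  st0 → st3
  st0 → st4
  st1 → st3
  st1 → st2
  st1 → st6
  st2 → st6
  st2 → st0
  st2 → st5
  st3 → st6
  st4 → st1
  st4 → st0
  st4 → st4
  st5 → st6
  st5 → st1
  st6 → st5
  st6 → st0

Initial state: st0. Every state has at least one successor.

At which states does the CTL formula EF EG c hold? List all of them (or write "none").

none

States satisfying EG c: ∅.
States satisfying EF EG c: ∅.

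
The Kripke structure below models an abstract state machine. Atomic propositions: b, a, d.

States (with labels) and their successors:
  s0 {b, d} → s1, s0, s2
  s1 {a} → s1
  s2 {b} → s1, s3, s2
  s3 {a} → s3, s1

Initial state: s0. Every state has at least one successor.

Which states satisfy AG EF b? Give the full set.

none

States satisfying EF b: {s0, s2}.
States satisfying AG EF b: ∅.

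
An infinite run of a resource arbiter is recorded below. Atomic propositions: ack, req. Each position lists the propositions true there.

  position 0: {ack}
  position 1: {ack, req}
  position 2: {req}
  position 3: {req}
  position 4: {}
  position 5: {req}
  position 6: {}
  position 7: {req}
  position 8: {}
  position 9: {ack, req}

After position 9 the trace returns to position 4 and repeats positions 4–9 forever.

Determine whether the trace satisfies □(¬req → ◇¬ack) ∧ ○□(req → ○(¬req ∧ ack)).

Violated

¬req → ◇¬ack holds at every position 0..9, and those are all positions ever visited, so □(¬req → ◇¬ack) holds.
Positions where ¬req holds: 0, 4, 6, 8.
Check ◇¬ack at each: 0→ok, 4→ok, 6→ok, 8→ok.
The position after 0 is 1; □(req → ○(¬req ∧ ack)) is false there.
At position 0: □(¬req → ◇¬ack) is true; ○□(req → ○(¬req ∧ ack)) is false; so □(¬req → ◇¬ack) ∧ ○□(req → ○(¬req ∧ ack)) is false.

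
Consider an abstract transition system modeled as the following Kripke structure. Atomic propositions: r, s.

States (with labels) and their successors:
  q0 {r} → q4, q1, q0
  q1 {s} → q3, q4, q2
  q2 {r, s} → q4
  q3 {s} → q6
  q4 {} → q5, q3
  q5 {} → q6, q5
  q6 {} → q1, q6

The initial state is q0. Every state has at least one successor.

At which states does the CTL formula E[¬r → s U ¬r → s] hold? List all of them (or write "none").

{q0, q1, q2, q3}

States satisfying ¬r → s: {q0, q1, q2, q3}.
States satisfying E[¬r → s U ¬r → s]: {q0, q1, q2, q3}.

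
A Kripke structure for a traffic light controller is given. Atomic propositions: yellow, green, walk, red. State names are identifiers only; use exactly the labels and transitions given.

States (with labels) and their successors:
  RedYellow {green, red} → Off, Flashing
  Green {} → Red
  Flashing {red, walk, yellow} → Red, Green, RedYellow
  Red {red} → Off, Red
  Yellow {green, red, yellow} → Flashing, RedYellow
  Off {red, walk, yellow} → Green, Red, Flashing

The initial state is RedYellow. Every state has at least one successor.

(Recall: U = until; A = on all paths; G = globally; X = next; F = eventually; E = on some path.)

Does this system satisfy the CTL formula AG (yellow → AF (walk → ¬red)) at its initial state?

States satisfying yellow → AF (walk → ¬red): {RedYellow, Green, Flashing, Red, Yellow, Off}.
States satisfying AG (yellow → AF (walk → ¬red)): {RedYellow, Green, Flashing, Red, Yellow, Off}.
Every state reachable from RedYellow satisfies yellow → AF (walk → ¬red).
RedYellow ∈ Sat(AG (yellow → AF (walk → ¬red))).

Holds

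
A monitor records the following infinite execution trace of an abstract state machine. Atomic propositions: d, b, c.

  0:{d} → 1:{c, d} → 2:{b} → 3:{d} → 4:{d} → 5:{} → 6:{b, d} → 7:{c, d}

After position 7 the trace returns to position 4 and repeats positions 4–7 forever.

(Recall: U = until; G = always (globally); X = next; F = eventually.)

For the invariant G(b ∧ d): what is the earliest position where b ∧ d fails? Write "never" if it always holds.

0

At position 0 the labels are {d}, so b ∧ d is false there. This is the first violation.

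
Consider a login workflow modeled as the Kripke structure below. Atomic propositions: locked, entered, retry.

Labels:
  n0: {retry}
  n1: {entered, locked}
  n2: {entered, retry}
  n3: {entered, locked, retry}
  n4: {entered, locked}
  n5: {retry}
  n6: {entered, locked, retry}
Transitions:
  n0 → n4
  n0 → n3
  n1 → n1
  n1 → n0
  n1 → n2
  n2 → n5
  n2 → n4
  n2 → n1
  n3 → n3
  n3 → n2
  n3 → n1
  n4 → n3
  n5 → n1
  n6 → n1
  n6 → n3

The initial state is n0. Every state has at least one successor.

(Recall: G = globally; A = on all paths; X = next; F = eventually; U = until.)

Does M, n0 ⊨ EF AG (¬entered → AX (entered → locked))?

Holds

States satisfying AG (¬entered → AX (entered → locked)): {n0, n1, n2, n3, n4, n5, n6}.
States satisfying EF AG (¬entered → AX (entered → locked)): {n0, n1, n2, n3, n4, n5, n6}.
Some path from n0 reaches a state where AG (¬entered → AX (entered → locked)) holds.
n0 ∈ Sat(EF AG (¬entered → AX (entered → locked))).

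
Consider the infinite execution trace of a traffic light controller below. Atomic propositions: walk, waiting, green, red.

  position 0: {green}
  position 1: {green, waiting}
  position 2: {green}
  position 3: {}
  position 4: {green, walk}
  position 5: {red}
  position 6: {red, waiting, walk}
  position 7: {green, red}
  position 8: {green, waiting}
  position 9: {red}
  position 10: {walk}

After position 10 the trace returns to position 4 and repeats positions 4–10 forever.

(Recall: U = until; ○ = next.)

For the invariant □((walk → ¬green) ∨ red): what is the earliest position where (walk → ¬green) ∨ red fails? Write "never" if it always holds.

4

Check (walk → ¬green) ∨ red at each position in order: 0 ✓, 1 ✓, 2 ✓, 3 ✓.
At position 4 the labels are {green, walk}, so (walk → ¬green) ∨ red is false there. This is the first violation.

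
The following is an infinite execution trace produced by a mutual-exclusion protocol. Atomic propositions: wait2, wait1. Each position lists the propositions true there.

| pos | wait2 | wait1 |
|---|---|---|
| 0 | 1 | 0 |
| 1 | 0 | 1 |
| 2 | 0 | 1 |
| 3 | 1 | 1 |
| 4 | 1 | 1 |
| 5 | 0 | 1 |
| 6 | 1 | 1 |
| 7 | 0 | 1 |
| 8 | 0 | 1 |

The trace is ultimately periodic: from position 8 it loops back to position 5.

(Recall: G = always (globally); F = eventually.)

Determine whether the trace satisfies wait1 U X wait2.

Violated

Walking from position 0: at position 0, X wait2 has not yet held and wait1 fails, so wait1 U X wait2 is false.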